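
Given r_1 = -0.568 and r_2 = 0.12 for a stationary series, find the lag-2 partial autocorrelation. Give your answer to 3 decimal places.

-0.299

φ_{22} = (r_2 − r_1²) / (1 − r_1²)
r_1² = (-0.568)² = 0.322624
Numerator = 0.12 − 0.3226 = -0.2026; denominator = 1 − 0.3226 = 0.6774
φ_{22} = -0.2026 / 0.6774 = -0.299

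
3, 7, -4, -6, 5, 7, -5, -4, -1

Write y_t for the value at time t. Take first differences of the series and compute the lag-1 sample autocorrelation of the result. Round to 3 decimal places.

-0.145

First differences Δy: 4, -11, -2, 11, 2, -12, 1, 3
Mean of differences = -0.5000
Numerator Σ(Δy_t−Δȳ)(Δy_{t+1}−Δȳ) = -60.7500
Denominator Σ(Δy_t−Δȳ)² = 418.0000
r_1(Δy) = -60.7500 / 418.0000 = -0.145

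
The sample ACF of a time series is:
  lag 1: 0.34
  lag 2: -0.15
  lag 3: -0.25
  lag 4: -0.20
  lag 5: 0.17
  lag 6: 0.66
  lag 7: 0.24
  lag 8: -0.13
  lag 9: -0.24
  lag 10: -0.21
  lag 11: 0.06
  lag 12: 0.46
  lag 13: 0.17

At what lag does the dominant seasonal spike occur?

The largest autocorrelation is r_6 = 0.66, with a weaker echo at lag 12 (0.46); the remaining lags stay at or below 0.34.
The dominant spike at lag 6 indicates a seasonal period of 6.

6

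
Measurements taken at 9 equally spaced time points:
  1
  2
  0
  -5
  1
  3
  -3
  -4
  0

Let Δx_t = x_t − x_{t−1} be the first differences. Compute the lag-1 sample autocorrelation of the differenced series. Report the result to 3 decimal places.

First differences Δx: 1, -2, -5, 6, 2, -6, -1, 4
Mean of differences = -0.1250
Numerator Σ(Δx_t−Δx̄)(Δx_{t+1}−Δx̄) = -20.7656
Denominator Σ(Δx_t−Δx̄)² = 122.8750
r_1(Δx) = -20.7656 / 122.8750 = -0.169

-0.169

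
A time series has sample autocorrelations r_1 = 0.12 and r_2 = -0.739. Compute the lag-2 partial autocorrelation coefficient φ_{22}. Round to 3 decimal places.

-0.764

φ_{22} = (r_2 − r_1²) / (1 − r_1²)
r_1² = (0.12)² = 0.0144
Numerator = -0.739 − 0.0144 = -0.7534; denominator = 1 − 0.0144 = 0.9856
φ_{22} = -0.7534 / 0.9856 = -0.764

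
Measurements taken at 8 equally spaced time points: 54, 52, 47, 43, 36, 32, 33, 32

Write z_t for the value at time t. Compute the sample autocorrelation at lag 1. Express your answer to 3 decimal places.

0.689

Mean z̄ = (54 + 52 + 47 + 43 + 36 + 32 + 33 + 32)/8 = 41.1250
Numerator Σ_{t=1}^{7}(z_t−z̄)(z_{t+1}−z̄) = 400.3594
Denominator Σ(z_t−z̄)² = 580.8750
r_1 = 400.3594 / 580.8750 = 0.689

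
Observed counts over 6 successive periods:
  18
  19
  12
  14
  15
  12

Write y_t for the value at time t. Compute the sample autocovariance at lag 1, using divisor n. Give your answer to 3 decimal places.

0.500

Mean ȳ = (18 + 19 + 12 + 14 + 15 + 12)/6 = 15.0000
Deviations: 3.0000, 4.0000, -3.0000, -1.0000, 0.0000, -3.0000
Σ_{t=1}^{5}(y_t−ȳ)(y_{t+1}−ȳ) = 3.0000
γ_1 = 3.0000 / 6 = 0.500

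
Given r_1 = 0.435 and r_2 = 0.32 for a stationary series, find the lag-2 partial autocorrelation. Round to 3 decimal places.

0.161

φ_{22} = (r_2 − r_1²) / (1 − r_1²)
r_1² = (0.435)² = 0.189225
Numerator = 0.32 − 0.1892 = 0.1308; denominator = 1 − 0.1892 = 0.8108
φ_{22} = 0.1308 / 0.8108 = 0.161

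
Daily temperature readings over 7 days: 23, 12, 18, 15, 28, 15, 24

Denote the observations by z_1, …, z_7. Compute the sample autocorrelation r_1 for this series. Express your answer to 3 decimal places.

-0.526

Mean z̄ = (23 + 12 + 18 + 15 + 28 + 15 + 24)/7 = 19.2857
Deviations from mean: 3.7143, -7.2857, -1.2857, -4.2857, 8.7143, -4.2857, 4.7143
Numerator Σ_{t=1}^{6}(z_t−z̄)(z_{t+1}−z̄) = -107.0816
Denominator Σ(z_t−z̄)² = 203.4286
r_1 = -107.0816 / 203.4286 = -0.526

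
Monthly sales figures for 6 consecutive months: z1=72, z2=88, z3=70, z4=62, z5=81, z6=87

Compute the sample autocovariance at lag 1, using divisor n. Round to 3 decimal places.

-8.241

Mean z̄ = (72 + 88 + 70 + 62 + 81 + 87)/6 = 76.6667
Deviations: -4.6667, 11.3333, -6.6667, -14.6667, 4.3333, 10.3333
Σ_{t=1}^{5}(z_t−z̄)(z_{t+1}−z̄) = -49.4444
γ_1 = -49.4444 / 6 = -8.241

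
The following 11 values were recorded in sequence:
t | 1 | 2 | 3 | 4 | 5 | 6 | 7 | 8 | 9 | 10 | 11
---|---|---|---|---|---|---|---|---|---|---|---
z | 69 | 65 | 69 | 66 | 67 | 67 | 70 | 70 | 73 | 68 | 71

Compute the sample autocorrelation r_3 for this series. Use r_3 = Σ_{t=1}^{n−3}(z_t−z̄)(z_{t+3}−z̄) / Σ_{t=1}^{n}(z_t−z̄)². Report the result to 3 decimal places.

Mean z̄ = (69 + 65 + 69 + 66 + 67 + 67 + 70 + 70 + 73 + 68 + 71)/11 = 68.6364
Numerator Σ_{t=1}^{8}(z_t−z̄)(z_{t+3}−z̄) = -6.2149
Denominator Σ(z_t−z̄)² = 54.5455
r_3 = -6.2149 / 54.5455 = -0.114

-0.114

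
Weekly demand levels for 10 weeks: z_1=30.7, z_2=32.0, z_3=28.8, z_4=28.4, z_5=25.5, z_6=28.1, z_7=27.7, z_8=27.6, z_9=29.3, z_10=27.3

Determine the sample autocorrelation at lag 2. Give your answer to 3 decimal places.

Mean z̄ = (30.7 + 32.0 + 28.8 + 28.4 + 25.5 + 28.1 + 27.7 + 27.6 + 29.3 + 27.3)/10 = 28.5400
Numerator Σ_{t=1}^{8}(z_t−z̄)(z_{t+2}−z̄) = 2.8428
Denominator Σ(z_t−z̄)² = 29.8640
r_2 = 2.8428 / 29.8640 = 0.095

0.095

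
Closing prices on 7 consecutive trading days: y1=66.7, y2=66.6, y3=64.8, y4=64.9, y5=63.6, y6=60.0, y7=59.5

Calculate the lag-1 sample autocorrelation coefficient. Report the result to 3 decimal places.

Mean ȳ = (66.7 + 66.6 + 64.8 + 64.9 + 63.6 + 60.0 + 59.5)/7 = 63.7286
Deviations from mean: 2.9714, 2.8714, 1.0714, 1.1714, -0.1286, -3.7286, -4.2286
Σ(y_t−ȳ)(y_{t+1}−ȳ) = (8.5322) + (3.0765) + (1.2551) + (-0.1506) + (0.4794) + (15.7665) = 28.9592
Denominator Σ(y_t−ȳ)² = 51.3943
r_1 = 28.9592 / 51.3943 = 0.563

0.563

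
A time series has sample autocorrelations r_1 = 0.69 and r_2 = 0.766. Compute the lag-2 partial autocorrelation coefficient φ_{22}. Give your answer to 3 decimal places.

φ_{22} = (r_2 − r_1²) / (1 − r_1²)
r_1² = (0.69)² = 0.4761
Numerator = 0.766 − 0.4761 = 0.2899; denominator = 1 − 0.4761 = 0.5239
φ_{22} = 0.2899 / 0.5239 = 0.553

0.553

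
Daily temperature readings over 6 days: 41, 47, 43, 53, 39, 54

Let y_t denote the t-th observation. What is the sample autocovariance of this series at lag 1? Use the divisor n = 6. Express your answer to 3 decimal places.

-22.282

Mean ȳ = (41 + 47 + 43 + 53 + 39 + 54)/6 = 46.1667
Deviations: -5.1667, 0.8333, -3.1667, 6.8333, -7.1667, 7.8333
Σ_{t=1}^{5}(y_t−ȳ)(y_{t+1}−ȳ) = -133.6944
γ_1 = -133.6944 / 6 = -22.282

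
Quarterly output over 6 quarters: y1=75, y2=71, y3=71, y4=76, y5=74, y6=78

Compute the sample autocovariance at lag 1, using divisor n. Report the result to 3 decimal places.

0.106

Mean ȳ = (75 + 71 + 71 + 76 + 74 + 78)/6 = 74.1667
Deviations: 0.8333, -3.1667, -3.1667, 1.8333, -0.1667, 3.8333
Σ_{t=1}^{5}(y_t−ȳ)(y_{t+1}−ȳ) = 0.6389
γ_1 = 0.6389 / 6 = 0.106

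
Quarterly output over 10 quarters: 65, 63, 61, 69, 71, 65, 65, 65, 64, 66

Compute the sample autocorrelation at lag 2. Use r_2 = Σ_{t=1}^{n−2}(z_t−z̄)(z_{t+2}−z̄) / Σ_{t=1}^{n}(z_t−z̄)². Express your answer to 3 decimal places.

Mean z̄ = (65 + 63 + 61 + 69 + 71 + 65 + 65 + 65 + 64 + 66)/10 = 65.4000
Numerator Σ_{t=1}^{8}(z_t−z̄)(z_{t+2}−z̄) = -34.7200
Denominator Σ(z_t−z̄)² = 72.4000
r_2 = -34.7200 / 72.4000 = -0.480

-0.480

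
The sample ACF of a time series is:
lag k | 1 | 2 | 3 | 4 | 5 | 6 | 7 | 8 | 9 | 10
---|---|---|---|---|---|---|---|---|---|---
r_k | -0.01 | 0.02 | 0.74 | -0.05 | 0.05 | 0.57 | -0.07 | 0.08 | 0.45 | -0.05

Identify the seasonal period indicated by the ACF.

3

The largest autocorrelation is r_3 = 0.74, with weaker echoes at lags 6 (0.57) and 9 (0.45); the remaining lags stay at or below 0.08.
The dominant spike at lag 3 indicates a seasonal period of 3.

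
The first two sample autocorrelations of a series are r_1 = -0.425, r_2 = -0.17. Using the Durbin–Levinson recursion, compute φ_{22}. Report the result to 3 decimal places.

φ_{22} = (r_2 − r_1²) / (1 − r_1²)
r_1² = (-0.425)² = 0.180625
Numerator = -0.17 − 0.1806 = -0.3506; denominator = 1 − 0.1806 = 0.8194
φ_{22} = -0.3506 / 0.8194 = -0.428

-0.428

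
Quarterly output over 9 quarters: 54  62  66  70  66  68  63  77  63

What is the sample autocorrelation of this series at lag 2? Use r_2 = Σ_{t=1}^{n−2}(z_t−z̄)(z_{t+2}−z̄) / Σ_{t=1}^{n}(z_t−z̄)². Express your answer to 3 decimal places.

0.076

Mean z̄ = (54 + 62 + 66 + 70 + 66 + 68 + 63 + 77 + 63)/9 = 65.4444
Numerator Σ_{t=1}^{7}(z_t−z̄)(z_{t+2}−z̄) = 24.0494
Denominator Σ(z_t−z̄)² = 316.2222
r_2 = 24.0494 / 316.2222 = 0.076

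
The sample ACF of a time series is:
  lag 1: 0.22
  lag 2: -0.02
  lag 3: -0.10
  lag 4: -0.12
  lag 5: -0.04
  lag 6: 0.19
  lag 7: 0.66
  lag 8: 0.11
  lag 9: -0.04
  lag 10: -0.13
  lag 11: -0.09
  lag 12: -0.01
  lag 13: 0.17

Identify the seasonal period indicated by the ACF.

7

The largest autocorrelation is r_7 = 0.66; the remaining lags stay at or below 0.22.
The dominant spike at lag 7 indicates a seasonal period of 7.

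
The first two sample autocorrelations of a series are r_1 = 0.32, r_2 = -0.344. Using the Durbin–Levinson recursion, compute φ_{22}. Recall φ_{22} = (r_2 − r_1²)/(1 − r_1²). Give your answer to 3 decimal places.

φ_{22} = (r_2 − r_1²) / (1 − r_1²)
r_1² = (0.32)² = 0.1024
Numerator = -0.344 − 0.1024 = -0.4464; denominator = 1 − 0.1024 = 0.8976
φ_{22} = -0.4464 / 0.8976 = -0.497

-0.497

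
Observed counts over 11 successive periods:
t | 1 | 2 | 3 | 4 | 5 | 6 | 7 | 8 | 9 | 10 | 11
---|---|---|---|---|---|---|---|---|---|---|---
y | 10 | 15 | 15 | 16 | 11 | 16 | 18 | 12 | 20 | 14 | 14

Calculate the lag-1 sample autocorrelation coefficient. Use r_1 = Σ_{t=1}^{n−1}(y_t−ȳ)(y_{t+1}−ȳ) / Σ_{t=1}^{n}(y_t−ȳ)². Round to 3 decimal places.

Mean ȳ = (10 + 15 + 15 + 16 + 11 + 16 + 18 + 12 + 20 + 14 + 14)/11 = 14.6364
Numerator Σ_{t=1}^{10}(y_t−ȳ)(y_{t+1}−ȳ) = -32.4050
Denominator Σ(y_t−ȳ)² = 86.5455
r_1 = -32.4050 / 86.5455 = -0.374

-0.374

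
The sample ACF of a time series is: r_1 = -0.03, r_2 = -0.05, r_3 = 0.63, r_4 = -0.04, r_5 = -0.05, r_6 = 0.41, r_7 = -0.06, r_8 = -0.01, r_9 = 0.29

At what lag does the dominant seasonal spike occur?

The largest autocorrelation is r_3 = 0.63, with weaker echoes at lags 6 (0.41) and 9 (0.29); the remaining lags stay at or below -0.01.
The dominant spike at lag 3 indicates a seasonal period of 3.

3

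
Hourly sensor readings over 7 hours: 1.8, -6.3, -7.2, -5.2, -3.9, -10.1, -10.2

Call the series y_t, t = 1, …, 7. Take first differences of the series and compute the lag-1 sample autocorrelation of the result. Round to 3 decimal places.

-0.127

First differences Δy: -8.1, -0.9, 2.0, 1.3, -6.2, -0.1
Mean of differences = -2.0000
Numerator Σ(Δy_t−Δȳ)(Δy_{t+1}−Δȳ) = -10.9500
Denominator Σ(Δy_t−Δȳ)² = 86.5600
r_1(Δy) = -10.9500 / 86.5600 = -0.127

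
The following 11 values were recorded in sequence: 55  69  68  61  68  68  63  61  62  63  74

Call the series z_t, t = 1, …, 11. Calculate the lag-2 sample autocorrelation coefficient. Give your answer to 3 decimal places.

Mean z̄ = (55 + 69 + 68 + 61 + 68 + 68 + 63 + 61 + 62 + 63 + 74)/11 = 64.7273
Numerator Σ_{t=1}^{9}(z_t−z̄)(z_{t+2}−z̄) = -81.2397
Denominator Σ(z_t−z̄)² = 272.1818
r_2 = -81.2397 / 272.1818 = -0.298

-0.298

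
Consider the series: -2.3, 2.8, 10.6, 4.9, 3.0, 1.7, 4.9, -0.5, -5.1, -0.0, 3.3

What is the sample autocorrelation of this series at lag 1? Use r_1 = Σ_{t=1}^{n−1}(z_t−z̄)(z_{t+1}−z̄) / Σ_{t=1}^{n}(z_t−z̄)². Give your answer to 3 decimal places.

0.298

Mean z̄ = (-2.3 + 2.8 + 10.6 + 4.9 + 3.0 + 1.7 + 4.9 − 0.5 − 5.1 − 0.0 + 3.3)/11 = 2.1182
Numerator Σ_{t=1}^{10}(z_t−z̄)(z_{t+1}−z̄) = 51.6879
Denominator Σ(z_t−z̄)² = 173.1964
r_1 = 51.6879 / 173.1964 = 0.298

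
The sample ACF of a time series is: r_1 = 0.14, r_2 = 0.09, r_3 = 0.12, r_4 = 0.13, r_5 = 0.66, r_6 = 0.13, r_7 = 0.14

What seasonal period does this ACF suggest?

The largest autocorrelation is r_5 = 0.66; the remaining lags stay at or below 0.14.
The dominant spike at lag 5 indicates a seasonal period of 5.

5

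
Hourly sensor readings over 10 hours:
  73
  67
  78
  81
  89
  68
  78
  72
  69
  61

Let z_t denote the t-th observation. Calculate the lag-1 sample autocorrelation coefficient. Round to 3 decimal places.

Mean z̄ = (73 + 67 + 78 + 81 + 89 + 68 + 78 + 72 + 69 + 61)/10 = 73.6000
Numerator Σ_{t=1}^{9}(z_t−z̄)(z_{t+1}−z̄) = 68.8400
Denominator Σ(z_t−z̄)² = 588.4000
r_1 = 68.8400 / 588.4000 = 0.117

0.117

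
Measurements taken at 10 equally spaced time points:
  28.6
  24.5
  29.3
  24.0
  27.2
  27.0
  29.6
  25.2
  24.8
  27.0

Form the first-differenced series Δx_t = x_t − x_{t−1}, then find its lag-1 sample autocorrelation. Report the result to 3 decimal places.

First differences Δx: -4.1, 4.8, -5.3, 3.2, -0.2, 2.6, -4.4, -0.4, 2.2
Mean of differences = -0.1778
Numerator Σ(Δx_t−Δx̄)(Δx_{t+1}−Δx̄) = -73.7783
Denominator Σ(Δx_t−Δx̄)² = 109.0556
r_1(Δx) = -73.7783 / 109.0556 = -0.677

-0.677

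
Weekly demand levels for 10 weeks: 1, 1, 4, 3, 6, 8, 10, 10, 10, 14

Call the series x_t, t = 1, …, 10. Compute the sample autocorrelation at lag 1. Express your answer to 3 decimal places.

0.630

Mean x̄ = (1 + 1 + 4 + 3 + 6 + 8 + 10 + 10 + 10 + 14)/10 = 6.7000
Numerator Σ_{t=1}^{9}(x_t−x̄)(x_{t+1}−x̄) = 109.7100
Denominator Σ(x_t−x̄)² = 174.1000
r_1 = 109.7100 / 174.1000 = 0.630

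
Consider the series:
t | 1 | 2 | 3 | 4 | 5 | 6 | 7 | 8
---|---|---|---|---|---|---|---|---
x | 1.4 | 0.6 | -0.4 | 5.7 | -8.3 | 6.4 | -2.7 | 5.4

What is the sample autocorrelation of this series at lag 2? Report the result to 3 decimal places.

Mean x̄ = (1.4 + 0.6 − 0.4 + 5.7 − 8.3 + 6.4 − 2.7 + 5.4)/8 = 1.0125
Deviations from mean: 0.3875, -0.4125, -1.4125, 4.6875, -9.3125, 5.3875, -3.7125, 4.3875
Σ(x_t−x̄)(x_{t+2}−x̄) = (-0.5473) + (-1.9336) + (13.1539) + (25.2539) + (34.5727) + (23.6377) = 94.1372
Denominator Σ(x_t−x̄)² = 173.0688
r_2 = 94.1372 / 173.0688 = 0.544

0.544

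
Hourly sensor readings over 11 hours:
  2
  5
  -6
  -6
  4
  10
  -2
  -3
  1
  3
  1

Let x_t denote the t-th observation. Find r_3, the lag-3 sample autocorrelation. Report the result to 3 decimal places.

-0.237

Mean x̄ = (2 + 5 − 6 − 6 + 4 + 10 − 2 − 3 + 1 + 3 + 1)/11 = 0.8182
Numerator Σ_{t=1}^{8}(x_t−x̄)(x_{t+3}−x̄) = -55.4628
Denominator Σ(x_t−x̄)² = 233.6364
r_3 = -55.4628 / 233.6364 = -0.237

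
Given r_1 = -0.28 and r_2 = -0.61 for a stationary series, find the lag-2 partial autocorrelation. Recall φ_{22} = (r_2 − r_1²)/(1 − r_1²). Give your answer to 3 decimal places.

-0.747

φ_{22} = (r_2 − r_1²) / (1 − r_1²)
r_1² = (-0.28)² = 0.0784
Numerator = -0.61 − 0.0784 = -0.6884; denominator = 1 − 0.0784 = 0.9216
φ_{22} = -0.6884 / 0.9216 = -0.747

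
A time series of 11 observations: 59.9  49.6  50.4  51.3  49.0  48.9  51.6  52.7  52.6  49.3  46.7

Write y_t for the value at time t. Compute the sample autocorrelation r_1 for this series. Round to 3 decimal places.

Mean ȳ = (59.9 + 49.6 + 50.4 + 51.3 + 49.0 + 48.9 + 51.6 + 52.7 + 52.6 + 49.3 + 46.7)/11 = 51.0909
Numerator Σ_{t=1}^{10}(y_t−ȳ)(y_{t+1}−ȳ) = -0.8110
Denominator Σ(y_t−ȳ)² = 117.1291
r_1 = -0.8110 / 117.1291 = -0.007

-0.007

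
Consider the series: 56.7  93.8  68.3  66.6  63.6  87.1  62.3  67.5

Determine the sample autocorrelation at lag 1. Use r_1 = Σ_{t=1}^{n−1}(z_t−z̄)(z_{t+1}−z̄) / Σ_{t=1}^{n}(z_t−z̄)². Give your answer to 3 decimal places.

Mean z̄ = (56.7 + 93.8 + 68.3 + 66.6 + 63.6 + 87.1 + 62.3 + 67.5)/8 = 70.7375
Deviations from mean: -14.0375, 23.0625, -2.4375, -4.1375, -7.1375, 16.3625, -8.4375, -3.2375
Numerator Σ_{t=1}^{7}(z_t−z̄)(z_{t+1}−z̄) = -567.8677
Denominator Σ(z_t−z̄)² = 1152.3388
r_1 = -567.8677 / 1152.3388 = -0.493

-0.493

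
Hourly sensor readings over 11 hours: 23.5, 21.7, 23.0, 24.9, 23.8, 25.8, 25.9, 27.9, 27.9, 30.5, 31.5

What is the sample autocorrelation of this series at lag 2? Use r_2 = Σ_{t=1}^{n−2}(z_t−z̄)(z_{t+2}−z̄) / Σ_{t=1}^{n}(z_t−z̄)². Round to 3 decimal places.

Mean z̄ = (23.5 + 21.7 + 23.0 + 24.9 + 23.8 + 25.8 + 25.9 + 27.9 + 27.9 + 30.5 + 31.5)/11 = 26.0364
Numerator Σ_{t=1}^{9}(z_t−z̄)(z_{t+2}−z̄) = 37.7992
Denominator Σ(z_t−z̄)² = 97.5455
r_2 = 37.7992 / 97.5455 = 0.388

0.388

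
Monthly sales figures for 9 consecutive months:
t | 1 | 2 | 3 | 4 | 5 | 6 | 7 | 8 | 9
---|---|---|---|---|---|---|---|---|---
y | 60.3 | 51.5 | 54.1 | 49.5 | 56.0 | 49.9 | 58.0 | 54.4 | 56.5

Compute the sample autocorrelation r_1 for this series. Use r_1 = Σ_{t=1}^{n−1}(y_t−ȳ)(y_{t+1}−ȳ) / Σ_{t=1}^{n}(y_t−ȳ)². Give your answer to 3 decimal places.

-0.424

Mean ȳ = (60.3 + 51.5 + 54.1 + 49.5 + 56.0 + 49.9 + 58.0 + 54.4 + 56.5)/9 = 54.4667
Numerator Σ_{t=1}^{8}(y_t−ȳ)(y_{t+1}−ȳ) = -45.5211
Denominator Σ(y_t−ȳ)² = 107.4600
r_1 = -45.5211 / 107.4600 = -0.424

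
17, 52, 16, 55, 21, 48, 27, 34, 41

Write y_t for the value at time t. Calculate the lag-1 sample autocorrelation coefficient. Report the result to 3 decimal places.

Mean ȳ = (17 + 52 + 16 + 55 + 21 + 48 + 27 + 34 + 41)/9 = 34.5556
Numerator Σ_{t=1}^{8}(y_t−ȳ)(y_{t+1}−ȳ) = -1569.6420
Denominator Σ(y_t−ȳ)² = 1838.2222
r_1 = -1569.6420 / 1838.2222 = -0.854

-0.854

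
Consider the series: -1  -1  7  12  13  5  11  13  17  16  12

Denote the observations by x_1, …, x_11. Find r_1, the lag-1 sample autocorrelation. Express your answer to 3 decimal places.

Mean x̄ = (-1 − 1 + 7 + 12 + 13 + 5 + 11 + 13 + 17 + 16 + 12)/11 = 9.4545
Numerator Σ_{t=1}^{10}(x_t−x̄)(x_{t+1}−x̄) = 213.3388
Denominator Σ(x_t−x̄)² = 384.7273
r_1 = 213.3388 / 384.7273 = 0.555

0.555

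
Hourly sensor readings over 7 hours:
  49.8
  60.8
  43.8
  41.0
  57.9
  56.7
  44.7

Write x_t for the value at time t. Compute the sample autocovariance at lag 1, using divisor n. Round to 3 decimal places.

-10.614

Mean x̄ = (49.8 + 60.8 + 43.8 + 41.0 + 57.9 + 56.7 + 44.7)/7 = 50.6714
Deviations: -0.8714, 10.1286, -6.8714, -9.6714, 7.2286, 6.0286, -5.9714
Σ_{t=1}^{6}(x_t−x̄)(x_{t+1}−x̄) = -74.2994
γ_1 = -74.2994 / 7 = -10.614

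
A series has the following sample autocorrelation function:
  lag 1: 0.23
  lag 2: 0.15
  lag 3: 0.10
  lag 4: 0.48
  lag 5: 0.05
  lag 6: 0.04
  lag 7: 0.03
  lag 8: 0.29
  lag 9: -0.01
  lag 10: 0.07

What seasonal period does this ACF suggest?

4

The largest autocorrelation is r_4 = 0.48, with a weaker echo at lag 8 (0.29); the remaining lags stay at or below 0.23. The elevated value at lag 1 (0.23), dropping to 0.15 at lag 2, reflects decaying short-term dependence rather than seasonality.
The dominant spike at lag 4 indicates a seasonal period of 4.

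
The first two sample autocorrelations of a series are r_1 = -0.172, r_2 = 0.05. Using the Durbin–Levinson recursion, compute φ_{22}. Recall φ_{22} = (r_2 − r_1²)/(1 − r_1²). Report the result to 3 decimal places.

0.021

φ_{22} = (r_2 − r_1²) / (1 − r_1²)
r_1² = (-0.172)² = 0.029584
Numerator = 0.05 − 0.0296 = 0.0204; denominator = 1 − 0.0296 = 0.9704
φ_{22} = 0.0204 / 0.9704 = 0.021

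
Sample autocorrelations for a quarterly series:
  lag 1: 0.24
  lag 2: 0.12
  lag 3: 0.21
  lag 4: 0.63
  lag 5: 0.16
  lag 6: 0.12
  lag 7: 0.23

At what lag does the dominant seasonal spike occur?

The largest autocorrelation is r_4 = 0.63; the remaining lags stay at or below 0.24. The elevated value at lag 1 (0.24), dropping to 0.12 at lag 2, reflects decaying short-term dependence rather than seasonality.
The dominant spike at lag 4 indicates a seasonal period of 4.

4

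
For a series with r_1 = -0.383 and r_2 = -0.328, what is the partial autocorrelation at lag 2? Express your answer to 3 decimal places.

φ_{22} = (r_2 − r_1²) / (1 − r_1²)
r_1² = (-0.383)² = 0.146689
Numerator = -0.328 − 0.1467 = -0.4747; denominator = 1 − 0.1467 = 0.8533
φ_{22} = -0.4747 / 0.8533 = -0.556

-0.556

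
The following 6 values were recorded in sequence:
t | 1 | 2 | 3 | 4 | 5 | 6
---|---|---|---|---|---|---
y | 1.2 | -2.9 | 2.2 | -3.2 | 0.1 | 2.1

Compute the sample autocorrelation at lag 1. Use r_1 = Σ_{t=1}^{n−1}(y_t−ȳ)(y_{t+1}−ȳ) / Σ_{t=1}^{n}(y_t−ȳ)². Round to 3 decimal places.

-0.591

Mean ȳ = (1.2 − 2.9 + 2.2 − 3.2 + 0.1 + 2.1)/6 = -0.0833
Numerator Σ_{t=1}^{5}(y_t−ȳ)(y_{t+1}−ȳ) = -17.3336
Denominator Σ(y_t−ȳ)² = 29.3083
r_1 = -17.3336 / 29.3083 = -0.591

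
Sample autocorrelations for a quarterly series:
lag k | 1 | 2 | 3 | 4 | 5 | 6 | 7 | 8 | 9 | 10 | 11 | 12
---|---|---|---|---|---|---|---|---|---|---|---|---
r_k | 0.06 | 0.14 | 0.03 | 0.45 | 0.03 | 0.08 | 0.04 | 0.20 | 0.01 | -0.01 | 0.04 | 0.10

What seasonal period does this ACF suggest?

The largest autocorrelation is r_4 = 0.45, with a weaker echo at lag 8 (0.20); the remaining lags stay at or below 0.14.
The dominant spike at lag 4 indicates a seasonal period of 4.

4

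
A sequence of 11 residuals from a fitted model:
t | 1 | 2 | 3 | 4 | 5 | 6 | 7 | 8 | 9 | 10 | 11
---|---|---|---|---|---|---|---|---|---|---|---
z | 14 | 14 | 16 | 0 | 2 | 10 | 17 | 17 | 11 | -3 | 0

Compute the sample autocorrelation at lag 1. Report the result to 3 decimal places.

Mean z̄ = (14 + 14 + 16 + 0 + 2 + 10 + 17 + 17 + 11 − 3 + 0)/11 = 8.9091
Numerator Σ_{t=1}^{10}(z_t−z̄)(z_{t+1}−z̄) = 225.2645
Denominator Σ(z_t−z̄)² = 586.9091
r_1 = 225.2645 / 586.9091 = 0.384

0.384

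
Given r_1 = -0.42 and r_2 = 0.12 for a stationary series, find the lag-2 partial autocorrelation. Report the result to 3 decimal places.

φ_{22} = (r_2 − r_1²) / (1 − r_1²)
r_1² = (-0.42)² = 0.1764
Numerator = 0.12 − 0.1764 = -0.0564; denominator = 1 − 0.1764 = 0.8236
φ_{22} = -0.0564 / 0.8236 = -0.068

-0.068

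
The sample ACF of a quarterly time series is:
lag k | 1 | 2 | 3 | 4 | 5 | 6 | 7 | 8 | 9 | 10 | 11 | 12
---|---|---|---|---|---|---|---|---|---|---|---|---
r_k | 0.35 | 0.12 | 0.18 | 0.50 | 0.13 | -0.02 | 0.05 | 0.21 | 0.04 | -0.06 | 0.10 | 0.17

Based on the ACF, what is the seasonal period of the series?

The largest autocorrelation is r_4 = 0.50; the remaining lags stay at or below 0.35. The elevated value at lag 1 (0.35), dropping to 0.12 at lag 2, reflects decaying short-term dependence rather than seasonality.
The dominant spike at lag 4 indicates a seasonal period of 4.

4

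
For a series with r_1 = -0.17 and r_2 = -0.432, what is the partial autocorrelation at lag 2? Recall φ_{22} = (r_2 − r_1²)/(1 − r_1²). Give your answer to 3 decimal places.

-0.475

φ_{22} = (r_2 − r_1²) / (1 − r_1²)
r_1² = (-0.17)² = 0.0289
Numerator = -0.432 − 0.0289 = -0.4609; denominator = 1 − 0.0289 = 0.9711
φ_{22} = -0.4609 / 0.9711 = -0.475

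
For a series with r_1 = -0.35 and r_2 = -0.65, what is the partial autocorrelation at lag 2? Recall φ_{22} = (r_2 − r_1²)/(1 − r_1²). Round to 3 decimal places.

φ_{22} = (r_2 − r_1²) / (1 − r_1²)
r_1² = (-0.35)² = 0.1225
Numerator = -0.65 − 0.1225 = -0.7725; denominator = 1 − 0.1225 = 0.8775
φ_{22} = -0.7725 / 0.8775 = -0.880

-0.880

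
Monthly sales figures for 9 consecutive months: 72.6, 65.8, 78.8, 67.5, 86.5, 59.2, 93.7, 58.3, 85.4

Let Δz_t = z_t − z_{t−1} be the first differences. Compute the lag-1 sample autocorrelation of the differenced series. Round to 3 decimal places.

-0.886

First differences Δz: -6.8, 13.0, -11.3, 19.0, -27.3, 34.5, -35.4, 27.1
Mean of differences = 1.6000
Numerator Σ(Δz_t−Δz̄)(Δz_{t+1}−Δz̄) = -4081.7500
Denominator Σ(Δz_t−Δz̄)² = 4606.5600
r_1(Δz) = -4081.7500 / 4606.5600 = -0.886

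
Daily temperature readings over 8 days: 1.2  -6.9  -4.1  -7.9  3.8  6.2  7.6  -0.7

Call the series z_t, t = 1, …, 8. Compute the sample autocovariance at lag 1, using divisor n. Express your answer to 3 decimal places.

10.950

Mean z̄ = (1.2 − 6.9 − 4.1 − 7.9 + 3.8 + 6.2 + 7.6 − 0.7)/8 = -0.1000
Σ_{t=1}^{7}(z_t−z̄)(z_{t+1}−z̄) = 87.6000
γ_1 = 87.6000 / 8 = 10.950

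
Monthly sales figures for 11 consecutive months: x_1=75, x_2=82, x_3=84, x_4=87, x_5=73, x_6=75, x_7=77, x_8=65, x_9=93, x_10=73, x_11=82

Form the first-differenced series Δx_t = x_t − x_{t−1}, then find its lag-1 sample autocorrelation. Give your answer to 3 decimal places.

-0.683

First differences Δx: 7, 2, 3, -14, 2, 2, -12, 28, -20, 9
Mean of differences = 0.7000
Numerator Σ(Δx_t−Δx̄)(Δx_{t+1}−Δx̄) = -1140.1900
Denominator Σ(Δx_t−Δx̄)² = 1670.1000
r_1(Δx) = -1140.1900 / 1670.1000 = -0.683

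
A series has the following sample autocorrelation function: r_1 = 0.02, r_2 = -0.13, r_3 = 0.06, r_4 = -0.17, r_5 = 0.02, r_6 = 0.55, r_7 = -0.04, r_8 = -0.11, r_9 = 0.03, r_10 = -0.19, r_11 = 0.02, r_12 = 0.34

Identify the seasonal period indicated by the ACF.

The largest autocorrelation is r_6 = 0.55, with a weaker echo at lag 12 (0.34); the remaining lags stay at or below 0.06.
The dominant spike at lag 6 indicates a seasonal period of 6.

6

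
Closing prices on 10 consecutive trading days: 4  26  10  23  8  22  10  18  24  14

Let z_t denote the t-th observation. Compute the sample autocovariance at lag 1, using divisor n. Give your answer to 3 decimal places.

-37.271

Mean z̄ = (4 + 26 + 10 + 23 + 8 + 22 + 10 + 18 + 24 + 14)/10 = 15.9000
Σ_{t=1}^{9}(z_t−z̄)(z_{t+1}−z̄) = -372.7100
γ_1 = -372.7100 / 10 = -37.271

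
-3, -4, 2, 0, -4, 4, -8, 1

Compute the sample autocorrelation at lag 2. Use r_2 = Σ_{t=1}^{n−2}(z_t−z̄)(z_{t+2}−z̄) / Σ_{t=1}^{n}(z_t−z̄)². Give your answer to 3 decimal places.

0.190

Mean z̄ = (-3 − 4 + 2 + 0 − 4 + 4 − 8 + 1)/8 = -1.5000
Numerator Σ_{t=1}^{6}(z_t−z̄)(z_{t+2}−z̄) = 20.5000
Denominator Σ(z_t−z̄)² = 108.0000
r_2 = 20.5000 / 108.0000 = 0.190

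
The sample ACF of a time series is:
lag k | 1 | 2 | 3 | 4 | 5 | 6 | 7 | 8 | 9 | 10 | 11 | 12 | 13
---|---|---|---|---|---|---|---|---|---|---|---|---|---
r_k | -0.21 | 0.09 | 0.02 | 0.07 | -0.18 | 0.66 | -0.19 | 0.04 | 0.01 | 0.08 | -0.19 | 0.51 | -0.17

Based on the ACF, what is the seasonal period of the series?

The largest autocorrelation is r_6 = 0.66, with a weaker echo at lag 12 (0.51); the remaining lags stay at or below 0.09.
The dominant spike at lag 6 indicates a seasonal period of 6.

6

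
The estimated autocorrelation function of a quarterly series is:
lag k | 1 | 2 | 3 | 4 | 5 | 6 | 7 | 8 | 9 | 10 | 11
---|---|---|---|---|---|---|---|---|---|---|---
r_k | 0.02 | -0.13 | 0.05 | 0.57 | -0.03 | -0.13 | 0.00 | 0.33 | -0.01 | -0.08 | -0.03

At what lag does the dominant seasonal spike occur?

4

The largest autocorrelation is r_4 = 0.57, with a weaker echo at lag 8 (0.33); the remaining lags stay at or below 0.05.
The dominant spike at lag 4 indicates a seasonal period of 4.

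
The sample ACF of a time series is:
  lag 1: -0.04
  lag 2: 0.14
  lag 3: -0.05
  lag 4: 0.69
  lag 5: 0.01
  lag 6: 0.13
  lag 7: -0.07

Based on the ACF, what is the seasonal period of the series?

4

The largest autocorrelation is r_4 = 0.69; the remaining lags stay at or below 0.14.
The dominant spike at lag 4 indicates a seasonal period of 4.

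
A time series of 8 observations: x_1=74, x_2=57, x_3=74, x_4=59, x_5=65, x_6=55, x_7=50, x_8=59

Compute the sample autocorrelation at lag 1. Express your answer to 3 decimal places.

-0.133

Mean x̄ = (74 + 57 + 74 + 59 + 65 + 55 + 50 + 59)/8 = 61.6250
Deviations from mean: 12.3750, -4.6250, 12.3750, -2.6250, 3.3750, -6.6250, -11.6250, -2.6250
Numerator Σ_{t=1}^{7}(x_t−x̄)(x_{t+1}−x̄) = -70.6406
Denominator Σ(x_t−x̄)² = 531.8750
r_1 = -70.6406 / 531.8750 = -0.133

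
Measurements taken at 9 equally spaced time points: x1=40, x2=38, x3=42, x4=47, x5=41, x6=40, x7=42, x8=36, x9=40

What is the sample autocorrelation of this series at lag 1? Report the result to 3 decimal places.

0.062

Mean x̄ = (40 + 38 + 42 + 47 + 41 + 40 + 42 + 36 + 40)/9 = 40.6667
Numerator Σ_{t=1}^{8}(x_t−x̄)(x_{t+1}−x̄) = 4.5556
Denominator Σ(x_t−x̄)² = 74.0000
r_1 = 4.5556 / 74.0000 = 0.062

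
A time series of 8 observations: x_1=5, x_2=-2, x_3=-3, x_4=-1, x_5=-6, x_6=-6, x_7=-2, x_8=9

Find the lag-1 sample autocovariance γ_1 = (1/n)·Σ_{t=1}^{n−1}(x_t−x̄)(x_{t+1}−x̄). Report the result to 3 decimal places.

Mean x̄ = (5 − 2 − 3 − 1 − 6 − 6 − 2 + 9)/8 = -0.7500
Deviations: 5.7500, -1.2500, -2.2500, -0.2500, -5.2500, -5.2500, -1.2500, 9.7500
Σ_{t=1}^{7}(x_t−x̄)(x_{t+1}−x̄) = 19.4375
γ_1 = 19.4375 / 8 = 2.430

2.430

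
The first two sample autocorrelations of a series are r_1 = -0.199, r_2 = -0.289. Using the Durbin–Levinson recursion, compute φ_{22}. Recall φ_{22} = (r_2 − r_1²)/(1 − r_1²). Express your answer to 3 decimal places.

-0.342

φ_{22} = (r_2 − r_1²) / (1 − r_1²)
r_1² = (-0.199)² = 0.039601
Numerator = -0.289 − 0.0396 = -0.3286; denominator = 1 − 0.0396 = 0.9604
φ_{22} = -0.3286 / 0.9604 = -0.342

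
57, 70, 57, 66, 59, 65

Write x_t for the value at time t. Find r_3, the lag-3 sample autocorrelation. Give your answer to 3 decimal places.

Mean x̄ = (57 + 70 + 57 + 66 + 59 + 65)/6 = 62.3333
Σ(x_t−x̄)(x_{t+3}−x̄) = (-19.5556) + (-25.5556) + (-14.2222) = -59.3333
Denominator Σ(x_t−x̄)² = 147.3333
r_3 = -59.3333 / 147.3333 = -0.403

-0.403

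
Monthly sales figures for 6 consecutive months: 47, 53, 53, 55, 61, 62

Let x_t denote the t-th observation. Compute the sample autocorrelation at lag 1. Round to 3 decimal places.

Mean x̄ = (47 + 53 + 53 + 55 + 61 + 62)/6 = 55.1667
Σ(x_t−x̄)(x_{t+1}−x̄) = (17.6944) + (4.6944) + (0.3611) + (-0.9722) + (39.8611) = 61.6389
Denominator Σ(x_t−x̄)² = 156.8333
r_1 = 61.6389 / 156.8333 = 0.393

0.393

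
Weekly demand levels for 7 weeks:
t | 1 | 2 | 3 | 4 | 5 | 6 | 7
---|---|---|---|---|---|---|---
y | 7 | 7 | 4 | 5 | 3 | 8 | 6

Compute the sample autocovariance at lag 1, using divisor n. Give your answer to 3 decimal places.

-0.420

Mean ȳ = (7 + 7 + 4 + 5 + 3 + 8 + 6)/7 = 5.7143
Σ_{t=1}^{6}(y_t−ȳ)(y_{t+1}−ȳ) = -2.9388
γ_1 = -2.9388 / 7 = -0.420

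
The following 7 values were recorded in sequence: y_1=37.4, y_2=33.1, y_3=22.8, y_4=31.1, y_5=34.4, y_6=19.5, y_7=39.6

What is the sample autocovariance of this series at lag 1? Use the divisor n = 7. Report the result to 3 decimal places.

Mean ȳ = (37.4 + 33.1 + 22.8 + 31.1 + 34.4 + 19.5 + 39.6)/7 = 31.1286
Deviations: 6.2714, 1.9714, -8.3286, -0.0286, 3.2714, -11.6286, 8.4714
Σ_{t=1}^{6}(y_t−ȳ)(y_{t+1}−ȳ) = -140.4637
γ_1 = -140.4637 / 7 = -20.066

-20.066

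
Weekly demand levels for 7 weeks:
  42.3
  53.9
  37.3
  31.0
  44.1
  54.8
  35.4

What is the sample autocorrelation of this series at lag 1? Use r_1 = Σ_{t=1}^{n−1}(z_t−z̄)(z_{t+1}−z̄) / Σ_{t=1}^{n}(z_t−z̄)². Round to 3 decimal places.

Mean z̄ = (42.3 + 53.9 + 37.3 + 31.0 + 44.1 + 54.8 + 35.4)/7 = 42.6857
Deviations from mean: -0.3857, 11.2143, -5.3857, -11.6857, 1.4143, 12.1143, -7.2857
Σ(z_t−z̄)(z_{t+1}−z̄) = (-4.3255) + (-60.3969) + (62.9359) + (-16.5269) + (17.1331) + (-88.2612) = -89.4416
Denominator Σ(z_t−z̄)² = 493.3086
r_1 = -89.4416 / 493.3086 = -0.181

-0.181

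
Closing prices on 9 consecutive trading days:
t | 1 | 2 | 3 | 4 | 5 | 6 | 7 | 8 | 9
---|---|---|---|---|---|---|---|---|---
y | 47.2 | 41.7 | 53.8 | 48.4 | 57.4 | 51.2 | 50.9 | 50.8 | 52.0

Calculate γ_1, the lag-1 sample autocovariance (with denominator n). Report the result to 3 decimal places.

-1.741

Mean ȳ = (47.2 + 41.7 + 53.8 + 48.4 + 57.4 + 51.2 + 50.9 + 50.8 + 52.0)/9 = 50.3778
Σ_{t=1}^{8}(y_t−ȳ)(y_{t+1}−ȳ) = -15.6694
γ_1 = -15.6694 / 9 = -1.741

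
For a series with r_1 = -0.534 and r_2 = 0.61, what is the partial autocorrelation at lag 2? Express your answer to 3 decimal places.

φ_{22} = (r_2 − r_1²) / (1 − r_1²)
r_1² = (-0.534)² = 0.285156
Numerator = 0.61 − 0.2852 = 0.3248; denominator = 1 − 0.2852 = 0.7148
φ_{22} = 0.3248 / 0.7148 = 0.454

0.454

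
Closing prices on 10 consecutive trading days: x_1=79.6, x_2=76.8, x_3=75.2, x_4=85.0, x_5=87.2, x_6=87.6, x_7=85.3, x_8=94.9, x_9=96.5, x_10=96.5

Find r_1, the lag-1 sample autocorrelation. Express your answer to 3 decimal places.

Mean x̄ = (79.6 + 76.8 + 75.2 + 85.0 + 87.2 + 87.6 + 85.3 + 94.9 + 96.5 + 96.5)/10 = 86.4600
Numerator Σ_{t=1}^{9}(x_t−x̄)(x_{t+1}−x̄) = 365.6684
Denominator Σ(x_t−x̄)² = 545.3240
r_1 = 365.6684 / 545.3240 = 0.671

0.671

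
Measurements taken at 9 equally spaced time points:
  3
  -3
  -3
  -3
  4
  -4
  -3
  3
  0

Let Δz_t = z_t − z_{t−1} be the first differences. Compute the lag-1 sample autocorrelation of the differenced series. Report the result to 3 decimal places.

-0.381

First differences Δz: -6, 0, 0, 7, -8, 1, 6, -3
Mean of differences = -0.3750
Numerator Σ(Δz_t−Δz̄)(Δz_{t+1}−Δz̄) = -73.8906
Denominator Σ(Δz_t−Δz̄)² = 193.8750
r_1(Δz) = -73.8906 / 193.8750 = -0.381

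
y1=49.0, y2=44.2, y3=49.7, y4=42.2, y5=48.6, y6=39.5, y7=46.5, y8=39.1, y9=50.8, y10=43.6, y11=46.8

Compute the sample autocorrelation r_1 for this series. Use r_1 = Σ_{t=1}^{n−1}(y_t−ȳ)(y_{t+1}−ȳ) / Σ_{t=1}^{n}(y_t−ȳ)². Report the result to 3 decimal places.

Mean ȳ = (49.0 + 44.2 + 49.7 + 42.2 + 48.6 + 39.5 + 46.5 + 39.1 + 50.8 + 43.6 + 46.8)/11 = 45.4545
Numerator Σ_{t=1}^{10}(y_t−ȳ)(y_{t+1}−ȳ) = -111.8030
Denominator Σ(y_t−ȳ)² = 163.4073
r_1 = -111.8030 / 163.4073 = -0.684

-0.684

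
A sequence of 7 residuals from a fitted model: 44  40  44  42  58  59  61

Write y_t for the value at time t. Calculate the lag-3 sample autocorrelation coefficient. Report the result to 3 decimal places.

Mean ȳ = (44 + 40 + 44 + 42 + 58 + 59 + 61)/7 = 49.7143
Deviations from mean: -5.7143, -9.7143, -5.7143, -7.7143, 8.2857, 9.2857, 11.2857
Σ(y_t−ȳ)(y_{t+3}−ȳ) = (44.0816) + (-80.4898) + (-53.0612) + (-87.0612) = -176.5306
Denominator Σ(y_t−ȳ)² = 501.4286
r_3 = -176.5306 / 501.4286 = -0.352

-0.352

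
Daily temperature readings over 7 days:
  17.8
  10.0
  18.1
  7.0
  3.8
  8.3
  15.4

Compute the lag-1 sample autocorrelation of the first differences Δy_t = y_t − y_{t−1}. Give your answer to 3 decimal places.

-0.306

First differences Δy: -7.8, 8.1, -11.1, -3.2, 4.5, 7.1
Mean of differences = -0.4000
Numerator Σ(Δy_t−Δȳ)(Δy_{t+1}−Δȳ) = -100.8600
Denominator Σ(Δy_t−Δȳ)² = 329.6000
r_1(Δy) = -100.8600 / 329.6000 = -0.306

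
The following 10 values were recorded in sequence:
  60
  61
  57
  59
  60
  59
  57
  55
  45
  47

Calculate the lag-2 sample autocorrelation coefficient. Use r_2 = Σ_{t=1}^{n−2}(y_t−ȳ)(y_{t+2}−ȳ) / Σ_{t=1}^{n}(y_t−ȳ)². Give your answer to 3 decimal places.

Mean ȳ = (60 + 61 + 57 + 59 + 60 + 59 + 57 + 55 + 45 + 47)/10 = 56.0000
Numerator Σ_{t=1}^{8}(y_t−ȳ)(y_{t+2}−ȳ) = 31.0000
Denominator Σ(y_t−ȳ)² = 280.0000
r_2 = 31.0000 / 280.0000 = 0.111

0.111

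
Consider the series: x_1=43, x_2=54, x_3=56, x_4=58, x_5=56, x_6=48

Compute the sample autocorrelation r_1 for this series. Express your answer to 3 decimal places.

0.082

Mean x̄ = (43 + 54 + 56 + 58 + 56 + 48)/6 = 52.5000
Deviations from mean: -9.5000, 1.5000, 3.5000, 5.5000, 3.5000, -4.5000
Numerator Σ_{t=1}^{5}(x_t−x̄)(x_{t+1}−x̄) = 13.7500
Denominator Σ(x_t−x̄)² = 167.5000
r_1 = 13.7500 / 167.5000 = 0.082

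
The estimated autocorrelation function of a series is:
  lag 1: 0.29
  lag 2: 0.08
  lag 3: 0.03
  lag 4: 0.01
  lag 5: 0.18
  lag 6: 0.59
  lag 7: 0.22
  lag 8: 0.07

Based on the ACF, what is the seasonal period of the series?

The largest autocorrelation is r_6 = 0.59; the remaining lags stay at or below 0.29. The elevated value at lag 1 (0.29), dropping to 0.08 at lag 2, reflects decaying short-term dependence rather than seasonality.
The dominant spike at lag 6 indicates a seasonal period of 6.

6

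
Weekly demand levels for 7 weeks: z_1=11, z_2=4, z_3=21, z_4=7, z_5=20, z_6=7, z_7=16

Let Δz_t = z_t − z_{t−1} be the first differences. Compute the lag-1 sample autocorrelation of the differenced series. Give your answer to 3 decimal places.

First differences Δz: -7, 17, -14, 13, -13, 9
Mean of differences = 0.8333
Numerator Σ(Δz_t−Δz̄)(Δz_{t+1}−Δz̄) = -828.1944
Denominator Σ(Δz_t−Δz̄)² = 948.8333
r_1(Δz) = -828.1944 / 948.8333 = -0.873

-0.873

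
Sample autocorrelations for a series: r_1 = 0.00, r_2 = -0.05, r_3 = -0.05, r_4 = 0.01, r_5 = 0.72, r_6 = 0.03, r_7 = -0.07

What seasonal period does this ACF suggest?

5

The largest autocorrelation is r_5 = 0.72; the remaining lags stay at or below 0.03.
The dominant spike at lag 5 indicates a seasonal period of 5.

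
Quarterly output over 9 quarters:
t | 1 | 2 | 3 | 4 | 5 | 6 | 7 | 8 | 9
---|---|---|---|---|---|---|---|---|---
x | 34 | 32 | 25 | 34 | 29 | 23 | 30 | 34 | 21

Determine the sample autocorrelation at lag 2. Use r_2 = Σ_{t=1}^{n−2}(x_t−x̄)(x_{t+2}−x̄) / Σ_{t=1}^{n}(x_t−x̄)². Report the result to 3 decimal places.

-0.361

Mean x̄ = (34 + 32 + 25 + 34 + 29 + 23 + 30 + 34 + 21)/9 = 29.1111
Σ(x_t−x̄)(x_{t+2}−x̄) = (-20.0988) + (14.1235) + (0.4568) + (-29.8765) + (-0.0988) + (-29.8765) + (-7.2099) = -72.5802
Denominator Σ(x_t−x̄)² = 200.8889
r_2 = -72.5802 / 200.8889 = -0.361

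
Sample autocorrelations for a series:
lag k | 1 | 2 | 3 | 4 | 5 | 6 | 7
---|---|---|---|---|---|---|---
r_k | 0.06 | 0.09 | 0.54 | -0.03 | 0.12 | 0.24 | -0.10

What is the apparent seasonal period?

The largest autocorrelation is r_3 = 0.54, with a weaker echo at lag 6 (0.24); the remaining lags stay at or below 0.12.
The dominant spike at lag 3 indicates a seasonal period of 3.

3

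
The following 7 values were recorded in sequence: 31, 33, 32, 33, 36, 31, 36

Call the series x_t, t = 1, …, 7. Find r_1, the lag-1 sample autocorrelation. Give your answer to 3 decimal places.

Mean x̄ = (31 + 33 + 32 + 33 + 36 + 31 + 36)/7 = 33.1429
Deviations from mean: -2.1429, -0.1429, -1.1429, -0.1429, 2.8571, -2.1429, 2.8571
Numerator Σ_{t=1}^{6}(x_t−x̄)(x_{t+1}−x̄) = -12.0204
Denominator Σ(x_t−x̄)² = 26.8571
r_1 = -12.0204 / 26.8571 = -0.448

-0.448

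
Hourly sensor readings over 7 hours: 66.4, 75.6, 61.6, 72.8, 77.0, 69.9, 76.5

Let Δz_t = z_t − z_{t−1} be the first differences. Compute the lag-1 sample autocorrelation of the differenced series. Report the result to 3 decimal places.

-0.616

First differences Δz: 9.2, -14.0, 11.2, 4.2, -7.1, 6.6
Mean of differences = 1.6833
Numerator Σ(Δz_t−Δz̄)(Δz_{t+1}−Δz̄) = -308.4786
Denominator Σ(Δz_t−Δz̄)² = 500.6883
r_1(Δz) = -308.4786 / 500.6883 = -0.616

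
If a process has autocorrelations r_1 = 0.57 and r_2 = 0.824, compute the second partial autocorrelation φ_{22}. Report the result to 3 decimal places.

φ_{22} = (r_2 − r_1²) / (1 − r_1²)
r_1² = (0.57)² = 0.3249
Numerator = 0.824 − 0.3249 = 0.4991; denominator = 1 − 0.3249 = 0.6751
φ_{22} = 0.4991 / 0.6751 = 0.739

0.739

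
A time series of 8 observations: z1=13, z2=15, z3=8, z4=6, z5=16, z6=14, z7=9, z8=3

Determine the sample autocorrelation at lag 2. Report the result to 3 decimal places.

-0.588

Mean z̄ = (13 + 15 + 8 + 6 + 16 + 14 + 9 + 3)/8 = 10.5000
Deviations from mean: 2.5000, 4.5000, -2.5000, -4.5000, 5.5000, 3.5000, -1.5000, -7.5000
Numerator Σ_{t=1}^{6}(z_t−z̄)(z_{t+2}−z̄) = -90.5000
Denominator Σ(z_t−z̄)² = 154.0000
r_2 = -90.5000 / 154.0000 = -0.588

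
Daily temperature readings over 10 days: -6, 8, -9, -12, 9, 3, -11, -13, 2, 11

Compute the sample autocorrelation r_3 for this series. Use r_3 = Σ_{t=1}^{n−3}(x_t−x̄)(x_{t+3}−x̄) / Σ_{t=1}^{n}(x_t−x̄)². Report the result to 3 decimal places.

Mean x̄ = (-6 + 8 − 9 − 12 + 9 + 3 − 11 − 13 + 2 + 11)/10 = -1.8000
Numerator Σ_{t=1}^{7}(x_t−x̄)(x_{t+3}−x̄) = -12.5200
Denominator Σ(x_t−x̄)² = 797.6000
r_3 = -12.5200 / 797.6000 = -0.016

-0.016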